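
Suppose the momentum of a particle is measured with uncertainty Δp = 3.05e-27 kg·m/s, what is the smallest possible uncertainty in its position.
17.288 nm

Using the Heisenberg uncertainty principle:
ΔxΔp ≥ ℏ/2

The minimum uncertainty in position is:
Δx_min = ℏ/(2Δp)
Δx_min = (1.055e-34 J·s) / (2 × 3.050e-27 kg·m/s)
Δx_min = 1.729e-08 m = 17.288 nm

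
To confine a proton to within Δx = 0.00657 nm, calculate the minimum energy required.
120.178 meV

Localizing a particle requires giving it sufficient momentum uncertainty:

1. From uncertainty principle: Δp ≥ ℏ/(2Δx)
   Δp_min = (1.055e-34 J·s) / (2 × 6.570e-12 m)
   Δp_min = 8.026e-24 kg·m/s

2. This momentum uncertainty corresponds to kinetic energy:
   KE ≈ (Δp)²/(2m) = (8.026e-24)²/(2 × 1.673e-27 kg)
   KE = 1.925e-20 J = 120.178 meV

Tighter localization requires more energy.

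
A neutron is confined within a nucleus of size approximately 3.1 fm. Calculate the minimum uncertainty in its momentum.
1.701 × 10^-20 kg·m/s

Using the Heisenberg uncertainty principle:
ΔxΔp ≥ ℏ/2

With Δx ≈ L = 3.100e-15 m (the confinement size):
Δp_min = ℏ/(2Δx)
Δp_min = (1.055e-34 J·s) / (2 × 3.100e-15 m)
Δp_min = 1.701e-20 kg·m/s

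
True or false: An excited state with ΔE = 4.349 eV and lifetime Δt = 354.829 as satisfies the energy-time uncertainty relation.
Yes, it satisfies the uncertainty relation.

Calculate the product ΔEΔt:
ΔE = 4.349 eV = 6.968e-19 J
ΔEΔt = (6.968e-19 J) × (3.548e-16 s)
ΔEΔt = 2.472e-34 J·s

Compare to the minimum allowed value ℏ/2:
ℏ/2 = 5.273e-35 J·s

Since ΔEΔt = 2.472e-34 J·s ≥ 5.273e-35 J·s = ℏ/2,
this satisfies the uncertainty relation.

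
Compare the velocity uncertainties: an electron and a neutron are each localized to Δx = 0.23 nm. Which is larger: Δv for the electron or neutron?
The electron has the larger minimum velocity uncertainty, by a ratio of 1838.7.

For both particles, Δp_min = ℏ/(2Δx) = 2.293e-25 kg·m/s (same for both).

The velocity uncertainty is Δv = Δp/m:
- electron: Δv = 2.293e-25 / 9.109e-31 = 2.517e+05 m/s = 251.669 km/s
- neutron: Δv = 2.293e-25 / 1.675e-27 = 1.369e+02 m/s = 136.874 m/s

Ratio: 2.517e+05 / 1.369e+02 = 1838.7

The lighter particle has larger velocity uncertainty because Δv ∝ 1/m.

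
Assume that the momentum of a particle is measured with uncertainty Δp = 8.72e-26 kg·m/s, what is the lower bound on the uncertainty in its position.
604.686 pm

Using the Heisenberg uncertainty principle:
ΔxΔp ≥ ℏ/2

The minimum uncertainty in position is:
Δx_min = ℏ/(2Δp)
Δx_min = (1.055e-34 J·s) / (2 × 8.720e-26 kg·m/s)
Δx_min = 6.047e-10 m = 604.686 pm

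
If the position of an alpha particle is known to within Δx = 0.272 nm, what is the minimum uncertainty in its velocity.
29.175 m/s

Using the Heisenberg uncertainty principle and Δp = mΔv:
ΔxΔp ≥ ℏ/2
Δx(mΔv) ≥ ℏ/2

The minimum uncertainty in velocity is:
Δv_min = ℏ/(2mΔx)
Δv_min = (1.055e-34 J·s) / (2 × 6.645e-27 kg × 2.720e-10 m)
Δv_min = 2.917e+01 m/s = 29.175 m/s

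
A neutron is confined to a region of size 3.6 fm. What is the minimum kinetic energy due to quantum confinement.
399.715 keV

Using the uncertainty principle:

1. Position uncertainty: Δx ≈ 3.600e-15 m
2. Minimum momentum uncertainty: Δp = ℏ/(2Δx) = 1.465e-20 kg·m/s
3. Minimum kinetic energy:
   KE = (Δp)²/(2m) = (1.465e-20)²/(2 × 1.675e-27 kg)
   KE = 6.404e-14 J = 399.715 keV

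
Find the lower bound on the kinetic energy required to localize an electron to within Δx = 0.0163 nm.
35.850 eV

Localizing a particle requires giving it sufficient momentum uncertainty:

1. From uncertainty principle: Δp ≥ ℏ/(2Δx)
   Δp_min = (1.055e-34 J·s) / (2 × 1.630e-11 m)
   Δp_min = 3.235e-24 kg·m/s

2. This momentum uncertainty corresponds to kinetic energy:
   KE ≈ (Δp)²/(2m) = (3.235e-24)²/(2 × 9.109e-31 kg)
   KE = 5.744e-18 J = 35.850 eV

Tighter localization requires more energy.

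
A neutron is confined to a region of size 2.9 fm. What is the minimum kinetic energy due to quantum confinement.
615.971 keV

Using the uncertainty principle:

1. Position uncertainty: Δx ≈ 2.900e-15 m
2. Minimum momentum uncertainty: Δp = ℏ/(2Δx) = 1.818e-20 kg·m/s
3. Minimum kinetic energy:
   KE = (Δp)²/(2m) = (1.818e-20)²/(2 × 1.675e-27 kg)
   KE = 9.869e-14 J = 615.971 keV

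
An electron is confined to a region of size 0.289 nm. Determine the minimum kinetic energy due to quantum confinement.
114.043 meV

Using the uncertainty principle:

1. Position uncertainty: Δx ≈ 2.890e-10 m
2. Minimum momentum uncertainty: Δp = ℏ/(2Δx) = 1.825e-25 kg·m/s
3. Minimum kinetic energy:
   KE = (Δp)²/(2m) = (1.825e-25)²/(2 × 9.109e-31 kg)
   KE = 1.827e-20 J = 114.043 meV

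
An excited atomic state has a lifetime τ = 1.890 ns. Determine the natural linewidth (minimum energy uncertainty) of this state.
174.130 neV

Using the energy-time uncertainty principle:
ΔEΔt ≥ ℏ/2

The lifetime τ represents the time uncertainty Δt.
The natural linewidth (minimum energy uncertainty) is:

ΔE = ℏ/(2τ)
ΔE = (1.055e-34 J·s) / (2 × 1.890e-09 s)
ΔE = 2.790e-26 J = 174.130 neV

This natural linewidth limits the precision of spectroscopic measurements.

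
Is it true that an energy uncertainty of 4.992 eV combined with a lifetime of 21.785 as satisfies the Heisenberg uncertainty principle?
No, it violates the uncertainty relation.

Calculate the product ΔEΔt:
ΔE = 4.992 eV = 7.998e-19 J
ΔEΔt = (7.998e-19 J) × (2.178e-17 s)
ΔEΔt = 1.742e-35 J·s

Compare to the minimum allowed value ℏ/2:
ℏ/2 = 5.273e-35 J·s

Since ΔEΔt = 1.742e-35 J·s < 5.273e-35 J·s = ℏ/2,
this violates the uncertainty relation.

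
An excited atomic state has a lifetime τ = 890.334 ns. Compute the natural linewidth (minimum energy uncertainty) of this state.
369.643 peV

Using the energy-time uncertainty principle:
ΔEΔt ≥ ℏ/2

The lifetime τ represents the time uncertainty Δt.
The natural linewidth (minimum energy uncertainty) is:

ΔE = ℏ/(2τ)
ΔE = (1.055e-34 J·s) / (2 × 8.903e-07 s)
ΔE = 5.922e-29 J = 369.643 peV

This natural linewidth limits the precision of spectroscopic measurements.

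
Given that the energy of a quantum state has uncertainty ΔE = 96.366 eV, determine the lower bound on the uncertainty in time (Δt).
3.415 as

Using the energy-time uncertainty principle:
ΔEΔt ≥ ℏ/2

The minimum uncertainty in time is:
Δt_min = ℏ/(2ΔE)
Δt_min = (1.055e-34 J·s) / (2 × 1.544e-17 J)
Δt_min = 3.415e-18 s = 3.415 as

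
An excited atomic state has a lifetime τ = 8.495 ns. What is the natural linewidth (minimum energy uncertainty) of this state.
38.741 neV

Using the energy-time uncertainty principle:
ΔEΔt ≥ ℏ/2

The lifetime τ represents the time uncertainty Δt.
The natural linewidth (minimum energy uncertainty) is:

ΔE = ℏ/(2τ)
ΔE = (1.055e-34 J·s) / (2 × 8.495e-09 s)
ΔE = 6.207e-27 J = 38.741 neV

This natural linewidth limits the precision of spectroscopic measurements.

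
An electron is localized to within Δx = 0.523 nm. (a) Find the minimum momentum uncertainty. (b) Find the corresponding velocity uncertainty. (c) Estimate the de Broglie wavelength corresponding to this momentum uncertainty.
(a) Δp_min = 1.008 × 10^-25 kg·m/s
(b) Δv_min = 110.677 km/s
(c) λ_dB = 6.572 nm

Step-by-step:

(a) From the uncertainty principle:
Δp_min = ℏ/(2Δx) = (1.055e-34 J·s)/(2 × 5.230e-10 m) = 1.008e-25 kg·m/s

(b) The velocity uncertainty:
Δv = Δp/m = (1.008e-25 kg·m/s)/(9.109e-31 kg) = 1.107e+05 m/s = 110.677 km/s

(c) The de Broglie wavelength for this momentum:
λ = h/p = (6.626e-34 J·s)/(1.008e-25 kg·m/s) = 6.572e-09 m = 6.572 nm

Note: The de Broglie wavelength is comparable to the localization size, as expected from wave-particle duality.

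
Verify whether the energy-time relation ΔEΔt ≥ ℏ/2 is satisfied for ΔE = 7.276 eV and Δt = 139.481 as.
Yes, it satisfies the uncertainty relation.

Calculate the product ΔEΔt:
ΔE = 7.276 eV = 1.166e-18 J
ΔEΔt = (1.166e-18 J) × (1.395e-16 s)
ΔEΔt = 1.626e-34 J·s

Compare to the minimum allowed value ℏ/2:
ℏ/2 = 5.273e-35 J·s

Since ΔEΔt = 1.626e-34 J·s ≥ 5.273e-35 J·s = ℏ/2,
this satisfies the uncertainty relation.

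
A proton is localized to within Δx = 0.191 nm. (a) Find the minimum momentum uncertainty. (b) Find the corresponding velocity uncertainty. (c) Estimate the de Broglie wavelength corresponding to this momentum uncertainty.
(a) Δp_min = 2.761 × 10^-25 kg·m/s
(b) Δv_min = 165.050 m/s
(c) λ_dB = 2.400 nm

Step-by-step:

(a) From the uncertainty principle:
Δp_min = ℏ/(2Δx) = (1.055e-34 J·s)/(2 × 1.910e-10 m) = 2.761e-25 kg·m/s

(b) The velocity uncertainty:
Δv = Δp/m = (2.761e-25 kg·m/s)/(1.673e-27 kg) = 1.650e+02 m/s = 165.050 m/s

(c) The de Broglie wavelength for this momentum:
λ = h/p = (6.626e-34 J·s)/(2.761e-25 kg·m/s) = 2.400e-09 m = 2.400 nm

Note: The de Broglie wavelength is comparable to the localization size, as expected from wave-particle duality.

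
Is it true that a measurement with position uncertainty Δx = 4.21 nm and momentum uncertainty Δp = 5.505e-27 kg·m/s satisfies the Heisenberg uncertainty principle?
No, it violates the uncertainty principle (impossible measurement).

Calculate the product ΔxΔp:
ΔxΔp = (4.210e-09 m) × (5.505e-27 kg·m/s)
ΔxΔp = 2.318e-35 J·s

Compare to the minimum allowed value ℏ/2:
ℏ/2 = 5.273e-35 J·s

Since ΔxΔp = 2.318e-35 J·s < 5.273e-35 J·s = ℏ/2,
the measurement violates the uncertainty principle.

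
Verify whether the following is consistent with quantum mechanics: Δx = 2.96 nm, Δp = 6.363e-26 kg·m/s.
Yes, it satisfies the uncertainty principle.

Calculate the product ΔxΔp:
ΔxΔp = (2.960e-09 m) × (6.363e-26 kg·m/s)
ΔxΔp = 1.883e-34 J·s

Compare to the minimum allowed value ℏ/2:
ℏ/2 = 5.273e-35 J·s

Since ΔxΔp = 1.883e-34 J·s ≥ 5.273e-35 J·s = ℏ/2,
the measurement satisfies the uncertainty principle.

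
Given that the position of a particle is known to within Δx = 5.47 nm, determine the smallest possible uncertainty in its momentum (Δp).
9.640 × 10^-27 kg·m/s

Using the Heisenberg uncertainty principle:
ΔxΔp ≥ ℏ/2

The minimum uncertainty in momentum is:
Δp_min = ℏ/(2Δx)
Δp_min = (1.055e-34 J·s) / (2 × 5.470e-09 m)
Δp_min = 9.640e-27 kg·m/s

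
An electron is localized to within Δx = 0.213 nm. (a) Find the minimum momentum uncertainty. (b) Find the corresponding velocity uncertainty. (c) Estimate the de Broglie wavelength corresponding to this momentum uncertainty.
(a) Δp_min = 2.476 × 10^-25 kg·m/s
(b) Δv_min = 271.755 km/s
(c) λ_dB = 2.677 nm

Step-by-step:

(a) From the uncertainty principle:
Δp_min = ℏ/(2Δx) = (1.055e-34 J·s)/(2 × 2.130e-10 m) = 2.476e-25 kg·m/s

(b) The velocity uncertainty:
Δv = Δp/m = (2.476e-25 kg·m/s)/(9.109e-31 kg) = 2.718e+05 m/s = 271.755 km/s

(c) The de Broglie wavelength for this momentum:
λ = h/p = (6.626e-34 J·s)/(2.476e-25 kg·m/s) = 2.677e-09 m = 2.677 nm

Note: The de Broglie wavelength is comparable to the localization size, as expected from wave-particle duality.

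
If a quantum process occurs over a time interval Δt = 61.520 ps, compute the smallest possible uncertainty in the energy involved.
5.350 μeV

Using the energy-time uncertainty principle:
ΔEΔt ≥ ℏ/2

The minimum uncertainty in energy is:
ΔE_min = ℏ/(2Δt)
ΔE_min = (1.055e-34 J·s) / (2 × 6.152e-11 s)
ΔE_min = 8.571e-25 J = 5.350 μeV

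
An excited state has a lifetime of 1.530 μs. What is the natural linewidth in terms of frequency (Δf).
52.011 kHz

Using the energy-time uncertainty principle and E = hf:
ΔEΔt ≥ ℏ/2
hΔf·Δt ≥ ℏ/2

The minimum frequency uncertainty is:
Δf = ℏ/(2hτ) = 1/(4πτ)
Δf = 1/(4π × 1.530e-06 s)
Δf = 5.201e+04 Hz = 52.011 kHz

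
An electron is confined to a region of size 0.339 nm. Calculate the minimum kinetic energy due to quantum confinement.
82.883 meV

Using the uncertainty principle:

1. Position uncertainty: Δx ≈ 3.390e-10 m
2. Minimum momentum uncertainty: Δp = ℏ/(2Δx) = 1.555e-25 kg·m/s
3. Minimum kinetic energy:
   KE = (Δp)²/(2m) = (1.555e-25)²/(2 × 9.109e-31 kg)
   KE = 1.328e-20 J = 82.883 meV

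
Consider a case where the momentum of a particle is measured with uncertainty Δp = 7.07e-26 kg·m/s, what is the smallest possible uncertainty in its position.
745.808 pm

Using the Heisenberg uncertainty principle:
ΔxΔp ≥ ℏ/2

The minimum uncertainty in position is:
Δx_min = ℏ/(2Δp)
Δx_min = (1.055e-34 J·s) / (2 × 7.070e-26 kg·m/s)
Δx_min = 7.458e-10 m = 745.808 pm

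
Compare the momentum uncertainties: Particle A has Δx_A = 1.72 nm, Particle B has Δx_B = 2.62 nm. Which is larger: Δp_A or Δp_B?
Particle A has the larger minimum momentum uncertainty, by a factor of 1.52.

For each particle, the minimum momentum uncertainty is Δp_min = ℏ/(2Δx):

Particle A: Δp_A = ℏ/(2×1.720e-09 m) = 3.066e-26 kg·m/s
Particle B: Δp_B = ℏ/(2×2.620e-09 m) = 2.013e-26 kg·m/s

Ratio: Δp_A/Δp_B = 1.52

Since Δp_min ∝ 1/Δx, the particle with smaller position uncertainty (A) has larger momentum uncertainty.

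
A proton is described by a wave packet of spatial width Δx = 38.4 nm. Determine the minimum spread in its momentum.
1.373 × 10^-27 kg·m/s

For a wave packet, the spatial width Δx and momentum spread Δp are related by the uncertainty principle:
ΔxΔp ≥ ℏ/2

The minimum momentum spread is:
Δp_min = ℏ/(2Δx)
Δp_min = (1.055e-34 J·s) / (2 × 3.840e-08 m)
Δp_min = 1.373e-27 kg·m/s

A wave packet cannot have both a well-defined position and well-defined momentum.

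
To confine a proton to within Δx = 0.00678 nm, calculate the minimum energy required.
112.848 meV

Localizing a particle requires giving it sufficient momentum uncertainty:

1. From uncertainty principle: Δp ≥ ℏ/(2Δx)
   Δp_min = (1.055e-34 J·s) / (2 × 6.780e-12 m)
   Δp_min = 7.777e-24 kg·m/s

2. This momentum uncertainty corresponds to kinetic energy:
   KE ≈ (Δp)²/(2m) = (7.777e-24)²/(2 × 1.673e-27 kg)
   KE = 1.808e-20 J = 112.848 meV

Tighter localization requires more energy.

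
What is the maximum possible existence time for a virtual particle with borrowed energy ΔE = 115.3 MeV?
2.854 ys

Using the energy-time uncertainty principle:
ΔEΔt ≥ ℏ/2

For a virtual particle borrowing energy ΔE, the maximum lifetime is:
Δt_max = ℏ/(2ΔE)

Converting energy:
ΔE = 115.3 MeV = 1.847e-11 J

Δt_max = (1.055e-34 J·s) / (2 × 1.847e-11 J)
Δt_max = 2.854e-24 s = 2.854 ys

Virtual particles with higher borrowed energy exist for shorter times.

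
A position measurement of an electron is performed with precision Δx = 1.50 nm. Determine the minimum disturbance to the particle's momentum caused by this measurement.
3.515 × 10^-26 kg·m/s

The uncertainty principle implies that measuring position disturbs momentum:
ΔxΔp ≥ ℏ/2

When we measure position with precision Δx, we necessarily introduce a momentum uncertainty:
Δp ≥ ℏ/(2Δx)
Δp_min = (1.055e-34 J·s) / (2 × 1.500e-09 m)
Δp_min = 3.515e-26 kg·m/s

The more precisely we measure position, the greater the momentum disturbance.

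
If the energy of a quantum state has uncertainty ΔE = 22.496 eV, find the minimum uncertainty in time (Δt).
14.630 as

Using the energy-time uncertainty principle:
ΔEΔt ≥ ℏ/2

The minimum uncertainty in time is:
Δt_min = ℏ/(2ΔE)
Δt_min = (1.055e-34 J·s) / (2 × 3.604e-18 J)
Δt_min = 1.463e-17 s = 14.630 as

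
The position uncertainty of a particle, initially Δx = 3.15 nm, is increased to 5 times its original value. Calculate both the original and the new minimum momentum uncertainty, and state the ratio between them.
Original Δp_min = 1.674 × 10^-26 kg·m/s; new Δp'_min = 3.348 × 10^-27 kg·m/s; ratio Δp'_min/Δp_min = 1/5.

From the uncertainty principle ΔxΔp ≥ ℏ/2, the minimum momentum uncertainty is Δp_min = ℏ/(2Δx).

Original (Δx = 3.15 nm = 3.150e-09 m):
Δp_min = (1.055e-34 J·s)/(2 × 3.150e-09 m) = 1.674e-26 kg·m/s

When Δx → 5Δx:
Δp'_min = ℏ/(2 × 5Δx) = (1/5) × ℏ/(2Δx) = (1/5) × Δp_min
Δp'_min = 1/5 × 1.674e-26 kg·m/s = 3.348e-27 kg·m/s

Since Δp_min ∝ 1/Δx, when Δx is increased to 5 times its original value, Δp_min decreases to 1/5 of its original value.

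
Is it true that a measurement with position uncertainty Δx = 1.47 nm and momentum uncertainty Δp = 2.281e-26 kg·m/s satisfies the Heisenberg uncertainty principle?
No, it violates the uncertainty principle (impossible measurement).

Calculate the product ΔxΔp:
ΔxΔp = (1.470e-09 m) × (2.281e-26 kg·m/s)
ΔxΔp = 3.353e-35 J·s

Compare to the minimum allowed value ℏ/2:
ℏ/2 = 5.273e-35 J·s

Since ΔxΔp = 3.353e-35 J·s < 5.273e-35 J·s = ℏ/2,
the measurement violates the uncertainty principle.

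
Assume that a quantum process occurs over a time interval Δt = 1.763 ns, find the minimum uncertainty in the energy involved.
186.674 neV

Using the energy-time uncertainty principle:
ΔEΔt ≥ ℏ/2

The minimum uncertainty in energy is:
ΔE_min = ℏ/(2Δt)
ΔE_min = (1.055e-34 J·s) / (2 × 1.763e-09 s)
ΔE_min = 2.991e-26 J = 186.674 neV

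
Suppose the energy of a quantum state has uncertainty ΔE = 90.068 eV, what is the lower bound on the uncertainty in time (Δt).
3.654 as

Using the energy-time uncertainty principle:
ΔEΔt ≥ ℏ/2

The minimum uncertainty in time is:
Δt_min = ℏ/(2ΔE)
Δt_min = (1.055e-34 J·s) / (2 × 1.443e-17 J)
Δt_min = 3.654e-18 s = 3.654 as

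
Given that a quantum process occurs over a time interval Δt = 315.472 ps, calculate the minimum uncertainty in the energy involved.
1.043 μeV

Using the energy-time uncertainty principle:
ΔEΔt ≥ ℏ/2

The minimum uncertainty in energy is:
ΔE_min = ℏ/(2Δt)
ΔE_min = (1.055e-34 J·s) / (2 × 3.155e-10 s)
ΔE_min = 1.671e-25 J = 1.043 μeV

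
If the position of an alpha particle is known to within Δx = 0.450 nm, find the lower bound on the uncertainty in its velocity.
17.634 m/s

Using the Heisenberg uncertainty principle and Δp = mΔv:
ΔxΔp ≥ ℏ/2
Δx(mΔv) ≥ ℏ/2

The minimum uncertainty in velocity is:
Δv_min = ℏ/(2mΔx)
Δv_min = (1.055e-34 J·s) / (2 × 6.645e-27 kg × 4.500e-10 m)
Δv_min = 1.763e+01 m/s = 17.634 m/s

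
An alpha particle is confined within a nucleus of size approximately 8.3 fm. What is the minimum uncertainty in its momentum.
6.353 × 10^-21 kg·m/s

Using the Heisenberg uncertainty principle:
ΔxΔp ≥ ℏ/2

With Δx ≈ L = 8.300e-15 m (the confinement size):
Δp_min = ℏ/(2Δx)
Δp_min = (1.055e-34 J·s) / (2 × 8.300e-15 m)
Δp_min = 6.353e-21 kg·m/s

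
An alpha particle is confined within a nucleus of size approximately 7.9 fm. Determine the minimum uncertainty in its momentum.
6.675 × 10^-21 kg·m/s

Using the Heisenberg uncertainty principle:
ΔxΔp ≥ ℏ/2

With Δx ≈ L = 7.900e-15 m (the confinement size):
Δp_min = ℏ/(2Δx)
Δp_min = (1.055e-34 J·s) / (2 × 7.900e-15 m)
Δp_min = 6.675e-21 kg·m/s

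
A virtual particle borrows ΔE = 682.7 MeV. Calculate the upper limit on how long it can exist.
4.821 × 10^-25 s

Using the energy-time uncertainty principle:
ΔEΔt ≥ ℏ/2

For a virtual particle borrowing energy ΔE, the maximum lifetime is:
Δt_max = ℏ/(2ΔE)

Converting energy:
ΔE = 682.7 MeV = 1.094e-10 J

Δt_max = (1.055e-34 J·s) / (2 × 1.094e-10 J)
Δt_max = 4.821e-25 s = 4.821 × 10^-25 s

Virtual particles with higher borrowed energy exist for shorter times.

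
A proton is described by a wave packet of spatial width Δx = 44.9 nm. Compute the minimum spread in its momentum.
1.174 × 10^-27 kg·m/s

For a wave packet, the spatial width Δx and momentum spread Δp are related by the uncertainty principle:
ΔxΔp ≥ ℏ/2

The minimum momentum spread is:
Δp_min = ℏ/(2Δx)
Δp_min = (1.055e-34 J·s) / (2 × 4.490e-08 m)
Δp_min = 1.174e-27 kg·m/s

A wave packet cannot have both a well-defined position and well-defined momentum.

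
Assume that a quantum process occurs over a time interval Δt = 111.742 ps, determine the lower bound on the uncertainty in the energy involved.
2.945 μeV

Using the energy-time uncertainty principle:
ΔEΔt ≥ ℏ/2

The minimum uncertainty in energy is:
ΔE_min = ℏ/(2Δt)
ΔE_min = (1.055e-34 J·s) / (2 × 1.117e-10 s)
ΔE_min = 4.719e-25 J = 2.945 μeV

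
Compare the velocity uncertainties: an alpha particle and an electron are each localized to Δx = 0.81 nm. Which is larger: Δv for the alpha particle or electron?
The electron has the larger minimum velocity uncertainty, by a ratio of 7294.3.

For both particles, Δp_min = ℏ/(2Δx) = 6.510e-26 kg·m/s (same for both).

The velocity uncertainty is Δv = Δp/m:
- alpha particle: Δv = 6.510e-26 / 6.645e-27 = 9.797e+00 m/s = 9.797 m/s
- electron: Δv = 6.510e-26 / 9.109e-31 = 7.146e+04 m/s = 71.462 km/s

Ratio: 7.146e+04 / 9.797e+00 = 7294.3

The lighter particle has larger velocity uncertainty because Δv ∝ 1/m.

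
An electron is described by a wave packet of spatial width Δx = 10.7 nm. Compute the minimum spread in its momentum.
4.928 × 10^-27 kg·m/s

For a wave packet, the spatial width Δx and momentum spread Δp are related by the uncertainty principle:
ΔxΔp ≥ ℏ/2

The minimum momentum spread is:
Δp_min = ℏ/(2Δx)
Δp_min = (1.055e-34 J·s) / (2 × 1.070e-08 m)
Δp_min = 4.928e-27 kg·m/s

A wave packet cannot have both a well-defined position and well-defined momentum.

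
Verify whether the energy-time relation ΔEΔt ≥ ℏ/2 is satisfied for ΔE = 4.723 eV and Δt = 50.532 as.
No, it violates the uncertainty relation.

Calculate the product ΔEΔt:
ΔE = 4.723 eV = 7.567e-19 J
ΔEΔt = (7.567e-19 J) × (5.053e-17 s)
ΔEΔt = 3.824e-35 J·s

Compare to the minimum allowed value ℏ/2:
ℏ/2 = 5.273e-35 J·s

Since ΔEΔt = 3.824e-35 J·s < 5.273e-35 J·s = ℏ/2,
this violates the uncertainty relation.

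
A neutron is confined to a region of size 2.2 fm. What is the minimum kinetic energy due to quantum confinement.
1.070 MeV

Using the uncertainty principle:

1. Position uncertainty: Δx ≈ 2.200e-15 m
2. Minimum momentum uncertainty: Δp = ℏ/(2Δx) = 2.397e-20 kg·m/s
3. Minimum kinetic energy:
   KE = (Δp)²/(2m) = (2.397e-20)²/(2 × 1.675e-27 kg)
   KE = 1.715e-13 J = 1.070 MeV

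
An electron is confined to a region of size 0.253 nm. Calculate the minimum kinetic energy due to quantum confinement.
148.807 meV

Using the uncertainty principle:

1. Position uncertainty: Δx ≈ 2.530e-10 m
2. Minimum momentum uncertainty: Δp = ℏ/(2Δx) = 2.084e-25 kg·m/s
3. Minimum kinetic energy:
   KE = (Δp)²/(2m) = (2.084e-25)²/(2 × 9.109e-31 kg)
   KE = 2.384e-20 J = 148.807 meV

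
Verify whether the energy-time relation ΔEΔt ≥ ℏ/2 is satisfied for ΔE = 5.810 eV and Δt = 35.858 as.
No, it violates the uncertainty relation.

Calculate the product ΔEΔt:
ΔE = 5.810 eV = 9.309e-19 J
ΔEΔt = (9.309e-19 J) × (3.586e-17 s)
ΔEΔt = 3.338e-35 J·s

Compare to the minimum allowed value ℏ/2:
ℏ/2 = 5.273e-35 J·s

Since ΔEΔt = 3.338e-35 J·s < 5.273e-35 J·s = ℏ/2,
this violates the uncertainty relation.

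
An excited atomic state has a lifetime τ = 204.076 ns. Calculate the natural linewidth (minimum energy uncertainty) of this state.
1.613 neV

Using the energy-time uncertainty principle:
ΔEΔt ≥ ℏ/2

The lifetime τ represents the time uncertainty Δt.
The natural linewidth (minimum energy uncertainty) is:

ΔE = ℏ/(2τ)
ΔE = (1.055e-34 J·s) / (2 × 2.041e-07 s)
ΔE = 2.584e-28 J = 1.613 neV

This natural linewidth limits the precision of spectroscopic measurements.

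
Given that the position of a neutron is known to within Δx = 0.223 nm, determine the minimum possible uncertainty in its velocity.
141.171 m/s

Using the Heisenberg uncertainty principle and Δp = mΔv:
ΔxΔp ≥ ℏ/2
Δx(mΔv) ≥ ℏ/2

The minimum uncertainty in velocity is:
Δv_min = ℏ/(2mΔx)
Δv_min = (1.055e-34 J·s) / (2 × 1.675e-27 kg × 2.230e-10 m)
Δv_min = 1.412e+02 m/s = 141.171 m/s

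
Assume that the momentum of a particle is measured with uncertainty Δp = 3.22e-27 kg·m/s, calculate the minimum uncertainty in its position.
16.375 nm

Using the Heisenberg uncertainty principle:
ΔxΔp ≥ ℏ/2

The minimum uncertainty in position is:
Δx_min = ℏ/(2Δp)
Δx_min = (1.055e-34 J·s) / (2 × 3.220e-27 kg·m/s)
Δx_min = 1.638e-08 m = 16.375 nm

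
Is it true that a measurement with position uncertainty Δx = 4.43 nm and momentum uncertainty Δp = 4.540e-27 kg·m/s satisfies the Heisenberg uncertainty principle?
No, it violates the uncertainty principle (impossible measurement).

Calculate the product ΔxΔp:
ΔxΔp = (4.430e-09 m) × (4.540e-27 kg·m/s)
ΔxΔp = 2.011e-35 J·s

Compare to the minimum allowed value ℏ/2:
ℏ/2 = 5.273e-35 J·s

Since ΔxΔp = 2.011e-35 J·s < 5.273e-35 J·s = ℏ/2,
the measurement violates the uncertainty principle.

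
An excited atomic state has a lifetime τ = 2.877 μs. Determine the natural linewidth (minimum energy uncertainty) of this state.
114.392 peV

Using the energy-time uncertainty principle:
ΔEΔt ≥ ℏ/2

The lifetime τ represents the time uncertainty Δt.
The natural linewidth (minimum energy uncertainty) is:

ΔE = ℏ/(2τ)
ΔE = (1.055e-34 J·s) / (2 × 2.877e-06 s)
ΔE = 1.833e-29 J = 114.392 peV

This natural linewidth limits the precision of spectroscopic measurements.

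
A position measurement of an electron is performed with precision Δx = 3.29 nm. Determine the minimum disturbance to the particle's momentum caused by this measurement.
1.603 × 10^-26 kg·m/s

The uncertainty principle implies that measuring position disturbs momentum:
ΔxΔp ≥ ℏ/2

When we measure position with precision Δx, we necessarily introduce a momentum uncertainty:
Δp ≥ ℏ/(2Δx)
Δp_min = (1.055e-34 J·s) / (2 × 3.290e-09 m)
Δp_min = 1.603e-26 kg·m/s

The more precisely we measure position, the greater the momentum disturbance.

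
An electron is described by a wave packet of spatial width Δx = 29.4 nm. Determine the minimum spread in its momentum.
1.793 × 10^-27 kg·m/s

For a wave packet, the spatial width Δx and momentum spread Δp are related by the uncertainty principle:
ΔxΔp ≥ ℏ/2

The minimum momentum spread is:
Δp_min = ℏ/(2Δx)
Δp_min = (1.055e-34 J·s) / (2 × 2.940e-08 m)
Δp_min = 1.793e-27 kg·m/s

A wave packet cannot have both a well-defined position and well-defined momentum.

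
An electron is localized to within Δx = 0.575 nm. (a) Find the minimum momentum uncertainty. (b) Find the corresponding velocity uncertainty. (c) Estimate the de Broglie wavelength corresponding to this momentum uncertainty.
(a) Δp_min = 9.170 × 10^-26 kg·m/s
(b) Δv_min = 100.668 km/s
(c) λ_dB = 7.226 nm

Step-by-step:

(a) From the uncertainty principle:
Δp_min = ℏ/(2Δx) = (1.055e-34 J·s)/(2 × 5.750e-10 m) = 9.170e-26 kg·m/s

(b) The velocity uncertainty:
Δv = Δp/m = (9.170e-26 kg·m/s)/(9.109e-31 kg) = 1.007e+05 m/s = 100.668 km/s

(c) The de Broglie wavelength for this momentum:
λ = h/p = (6.626e-34 J·s)/(9.170e-26 kg·m/s) = 7.226e-09 m = 7.226 nm

Note: The de Broglie wavelength is comparable to the localization size, as expected from wave-particle duality.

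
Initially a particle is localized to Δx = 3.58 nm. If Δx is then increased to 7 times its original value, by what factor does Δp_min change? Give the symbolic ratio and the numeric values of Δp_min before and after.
Original Δp_min = 1.473 × 10^-26 kg·m/s; new Δp'_min = 2.104 × 10^-27 kg·m/s; ratio Δp'_min/Δp_min = 1/7.

From the uncertainty principle ΔxΔp ≥ ℏ/2, the minimum momentum uncertainty is Δp_min = ℏ/(2Δx).

Original (Δx = 3.58 nm = 3.580e-09 m):
Δp_min = (1.055e-34 J·s)/(2 × 3.580e-09 m) = 1.473e-26 kg·m/s

When Δx → 7Δx:
Δp'_min = ℏ/(2 × 7Δx) = (1/7) × ℏ/(2Δx) = (1/7) × Δp_min
Δp'_min = 1/7 × 1.473e-26 kg·m/s = 2.104e-27 kg·m/s

Since Δp_min ∝ 1/Δx, when Δx is increased to 7 times its original value, Δp_min decreases to 1/7 of its original value.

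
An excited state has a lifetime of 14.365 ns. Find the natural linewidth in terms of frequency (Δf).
5.540 MHz

Using the energy-time uncertainty principle and E = hf:
ΔEΔt ≥ ℏ/2
hΔf·Δt ≥ ℏ/2

The minimum frequency uncertainty is:
Δf = ℏ/(2hτ) = 1/(4πτ)
Δf = 1/(4π × 1.436e-08 s)
Δf = 5.540e+06 Hz = 5.540 MHz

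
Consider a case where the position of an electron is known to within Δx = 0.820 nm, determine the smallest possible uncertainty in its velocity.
70.590 km/s

Using the Heisenberg uncertainty principle and Δp = mΔv:
ΔxΔp ≥ ℏ/2
Δx(mΔv) ≥ ℏ/2

The minimum uncertainty in velocity is:
Δv_min = ℏ/(2mΔx)
Δv_min = (1.055e-34 J·s) / (2 × 9.109e-31 kg × 8.200e-10 m)
Δv_min = 7.059e+04 m/s = 70.590 km/s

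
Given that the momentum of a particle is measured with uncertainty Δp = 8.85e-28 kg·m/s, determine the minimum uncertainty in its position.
59.580 nm

Using the Heisenberg uncertainty principle:
ΔxΔp ≥ ℏ/2

The minimum uncertainty in position is:
Δx_min = ℏ/(2Δp)
Δx_min = (1.055e-34 J·s) / (2 × 8.850e-28 kg·m/s)
Δx_min = 5.958e-08 m = 59.580 nm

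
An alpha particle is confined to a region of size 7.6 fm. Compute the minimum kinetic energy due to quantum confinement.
22.607 keV

Using the uncertainty principle:

1. Position uncertainty: Δx ≈ 7.600e-15 m
2. Minimum momentum uncertainty: Δp = ℏ/(2Δx) = 6.938e-21 kg·m/s
3. Minimum kinetic energy:
   KE = (Δp)²/(2m) = (6.938e-21)²/(2 × 6.645e-27 kg)
   KE = 3.622e-15 J = 22.607 keV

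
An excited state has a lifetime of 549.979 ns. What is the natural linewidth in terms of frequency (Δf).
144.692 kHz

Using the energy-time uncertainty principle and E = hf:
ΔEΔt ≥ ℏ/2
hΔf·Δt ≥ ℏ/2

The minimum frequency uncertainty is:
Δf = ℏ/(2hτ) = 1/(4πτ)
Δf = 1/(4π × 5.500e-07 s)
Δf = 1.447e+05 Hz = 144.692 kHz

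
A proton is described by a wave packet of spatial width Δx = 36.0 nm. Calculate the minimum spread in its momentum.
1.465 × 10^-27 kg·m/s

For a wave packet, the spatial width Δx and momentum spread Δp are related by the uncertainty principle:
ΔxΔp ≥ ℏ/2

The minimum momentum spread is:
Δp_min = ℏ/(2Δx)
Δp_min = (1.055e-34 J·s) / (2 × 3.600e-08 m)
Δp_min = 1.465e-27 kg·m/s

A wave packet cannot have both a well-defined position and well-defined momentum.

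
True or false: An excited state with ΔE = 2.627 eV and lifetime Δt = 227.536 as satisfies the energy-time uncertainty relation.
Yes, it satisfies the uncertainty relation.

Calculate the product ΔEΔt:
ΔE = 2.627 eV = 4.209e-19 J
ΔEΔt = (4.209e-19 J) × (2.275e-16 s)
ΔEΔt = 9.577e-35 J·s

Compare to the minimum allowed value ℏ/2:
ℏ/2 = 5.273e-35 J·s

Since ΔEΔt = 9.577e-35 J·s ≥ 5.273e-35 J·s = ℏ/2,
this satisfies the uncertainty relation.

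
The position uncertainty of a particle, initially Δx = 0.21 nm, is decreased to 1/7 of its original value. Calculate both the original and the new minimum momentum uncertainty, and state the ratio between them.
Original Δp_min = 2.511 × 10^-25 kg·m/s; new Δp'_min = 1.758 × 10^-24 kg·m/s; ratio Δp'_min/Δp_min = 7.

From the uncertainty principle ΔxΔp ≥ ℏ/2, the minimum momentum uncertainty is Δp_min = ℏ/(2Δx).

Original (Δx = 0.21 nm = 2.100e-10 m):
Δp_min = (1.055e-34 J·s)/(2 × 2.100e-10 m) = 2.511e-25 kg·m/s

When Δx → (1/7)Δx:
Δp'_min = ℏ/(2 × (1/7)Δx) = 7 × ℏ/(2Δx) = 7 × Δp_min
Δp'_min = 7 × 2.511e-25 kg·m/s = 1.758e-24 kg·m/s

Since Δp_min ∝ 1/Δx, when Δx is decreased to 1/7 of its original value, Δp_min increases to 7 times its original value.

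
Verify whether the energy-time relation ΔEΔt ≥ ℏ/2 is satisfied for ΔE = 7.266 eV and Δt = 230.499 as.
Yes, it satisfies the uncertainty relation.

Calculate the product ΔEΔt:
ΔE = 7.266 eV = 1.164e-18 J
ΔEΔt = (1.164e-18 J) × (2.305e-16 s)
ΔEΔt = 2.683e-34 J·s

Compare to the minimum allowed value ℏ/2:
ℏ/2 = 5.273e-35 J·s

Since ΔEΔt = 2.683e-34 J·s ≥ 5.273e-35 J·s = ℏ/2,
this satisfies the uncertainty relation.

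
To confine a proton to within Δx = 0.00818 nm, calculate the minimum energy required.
77.526 meV

Localizing a particle requires giving it sufficient momentum uncertainty:

1. From uncertainty principle: Δp ≥ ℏ/(2Δx)
   Δp_min = (1.055e-34 J·s) / (2 × 8.180e-12 m)
   Δp_min = 6.446e-24 kg·m/s

2. This momentum uncertainty corresponds to kinetic energy:
   KE ≈ (Δp)²/(2m) = (6.446e-24)²/(2 × 1.673e-27 kg)
   KE = 1.242e-20 J = 77.526 meV

Tighter localization requires more energy.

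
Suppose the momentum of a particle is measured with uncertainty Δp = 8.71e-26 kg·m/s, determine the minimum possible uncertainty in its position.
605.380 pm

Using the Heisenberg uncertainty principle:
ΔxΔp ≥ ℏ/2

The minimum uncertainty in position is:
Δx_min = ℏ/(2Δp)
Δx_min = (1.055e-34 J·s) / (2 × 8.710e-26 kg·m/s)
Δx_min = 6.054e-10 m = 605.380 pm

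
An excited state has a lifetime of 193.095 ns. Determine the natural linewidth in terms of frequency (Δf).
412.116 kHz

Using the energy-time uncertainty principle and E = hf:
ΔEΔt ≥ ℏ/2
hΔf·Δt ≥ ℏ/2

The minimum frequency uncertainty is:
Δf = ℏ/(2hτ) = 1/(4πτ)
Δf = 1/(4π × 1.931e-07 s)
Δf = 4.121e+05 Hz = 412.116 kHz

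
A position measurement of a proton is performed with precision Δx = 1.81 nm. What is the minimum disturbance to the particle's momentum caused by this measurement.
2.913 × 10^-26 kg·m/s

The uncertainty principle implies that measuring position disturbs momentum:
ΔxΔp ≥ ℏ/2

When we measure position with precision Δx, we necessarily introduce a momentum uncertainty:
Δp ≥ ℏ/(2Δx)
Δp_min = (1.055e-34 J·s) / (2 × 1.810e-09 m)
Δp_min = 2.913e-26 kg·m/s

The more precisely we measure position, the greater the momentum disturbance.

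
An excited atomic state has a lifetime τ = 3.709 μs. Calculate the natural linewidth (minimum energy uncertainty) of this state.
88.732 peV

Using the energy-time uncertainty principle:
ΔEΔt ≥ ℏ/2

The lifetime τ represents the time uncertainty Δt.
The natural linewidth (minimum energy uncertainty) is:

ΔE = ℏ/(2τ)
ΔE = (1.055e-34 J·s) / (2 × 3.709e-06 s)
ΔE = 1.422e-29 J = 88.732 peV

This natural linewidth limits the precision of spectroscopic measurements.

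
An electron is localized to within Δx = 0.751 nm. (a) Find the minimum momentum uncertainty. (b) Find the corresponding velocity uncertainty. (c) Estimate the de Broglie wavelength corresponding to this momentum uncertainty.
(a) Δp_min = 7.021 × 10^-26 kg·m/s
(b) Δv_min = 77.076 km/s
(c) λ_dB = 9.437 nm

Step-by-step:

(a) From the uncertainty principle:
Δp_min = ℏ/(2Δx) = (1.055e-34 J·s)/(2 × 7.510e-10 m) = 7.021e-26 kg·m/s

(b) The velocity uncertainty:
Δv = Δp/m = (7.021e-26 kg·m/s)/(9.109e-31 kg) = 7.708e+04 m/s = 77.076 km/s

(c) The de Broglie wavelength for this momentum:
λ = h/p = (6.626e-34 J·s)/(7.021e-26 kg·m/s) = 9.437e-09 m = 9.437 nm

Note: The de Broglie wavelength is comparable to the localization size, as expected from wave-particle duality.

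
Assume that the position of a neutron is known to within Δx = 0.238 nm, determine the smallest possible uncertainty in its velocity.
132.274 m/s

Using the Heisenberg uncertainty principle and Δp = mΔv:
ΔxΔp ≥ ℏ/2
Δx(mΔv) ≥ ℏ/2

The minimum uncertainty in velocity is:
Δv_min = ℏ/(2mΔx)
Δv_min = (1.055e-34 J·s) / (2 × 1.675e-27 kg × 2.380e-10 m)
Δv_min = 1.323e+02 m/s = 132.274 m/s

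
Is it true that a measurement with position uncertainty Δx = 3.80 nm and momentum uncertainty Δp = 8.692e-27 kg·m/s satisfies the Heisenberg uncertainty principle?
No, it violates the uncertainty principle (impossible measurement).

Calculate the product ΔxΔp:
ΔxΔp = (3.800e-09 m) × (8.692e-27 kg·m/s)
ΔxΔp = 3.303e-35 J·s

Compare to the minimum allowed value ℏ/2:
ℏ/2 = 5.273e-35 J·s

Since ΔxΔp = 3.303e-35 J·s < 5.273e-35 J·s = ℏ/2,
the measurement violates the uncertainty principle.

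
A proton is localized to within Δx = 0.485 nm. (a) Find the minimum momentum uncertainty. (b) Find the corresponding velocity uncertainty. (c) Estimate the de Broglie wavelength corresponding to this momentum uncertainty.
(a) Δp_min = 1.087 × 10^-25 kg·m/s
(b) Δv_min = 64.999 m/s
(c) λ_dB = 6.095 nm

Step-by-step:

(a) From the uncertainty principle:
Δp_min = ℏ/(2Δx) = (1.055e-34 J·s)/(2 × 4.850e-10 m) = 1.087e-25 kg·m/s

(b) The velocity uncertainty:
Δv = Δp/m = (1.087e-25 kg·m/s)/(1.673e-27 kg) = 6.500e+01 m/s = 64.999 m/s

(c) The de Broglie wavelength for this momentum:
λ = h/p = (6.626e-34 J·s)/(1.087e-25 kg·m/s) = 6.095e-09 m = 6.095 nm

Note: The de Broglie wavelength is comparable to the localization size, as expected from wave-particle duality.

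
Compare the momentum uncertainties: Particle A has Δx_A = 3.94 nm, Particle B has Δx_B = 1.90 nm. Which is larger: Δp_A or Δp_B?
Particle B has the larger minimum momentum uncertainty, by a factor of 2.07.

For each particle, the minimum momentum uncertainty is Δp_min = ℏ/(2Δx):

Particle A: Δp_A = ℏ/(2×3.940e-09 m) = 1.338e-26 kg·m/s
Particle B: Δp_B = ℏ/(2×1.900e-09 m) = 2.775e-26 kg·m/s

Ratio: Δp_B/Δp_A = 2.07

Since Δp_min ∝ 1/Δx, the particle with smaller position uncertainty (B) has larger momentum uncertainty.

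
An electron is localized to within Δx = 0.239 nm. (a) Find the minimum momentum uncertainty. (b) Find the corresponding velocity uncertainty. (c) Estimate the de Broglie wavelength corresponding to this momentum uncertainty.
(a) Δp_min = 2.206 × 10^-25 kg·m/s
(b) Δv_min = 242.192 km/s
(c) λ_dB = 3.003 nm

Step-by-step:

(a) From the uncertainty principle:
Δp_min = ℏ/(2Δx) = (1.055e-34 J·s)/(2 × 2.390e-10 m) = 2.206e-25 kg·m/s

(b) The velocity uncertainty:
Δv = Δp/m = (2.206e-25 kg·m/s)/(9.109e-31 kg) = 2.422e+05 m/s = 242.192 km/s

(c) The de Broglie wavelength for this momentum:
λ = h/p = (6.626e-34 J·s)/(2.206e-25 kg·m/s) = 3.003e-09 m = 3.003 nm

Note: The de Broglie wavelength is comparable to the localization size, as expected from wave-particle duality.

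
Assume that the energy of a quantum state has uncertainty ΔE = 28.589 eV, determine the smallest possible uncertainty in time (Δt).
11.512 as

Using the energy-time uncertainty principle:
ΔEΔt ≥ ℏ/2

The minimum uncertainty in time is:
Δt_min = ℏ/(2ΔE)
Δt_min = (1.055e-34 J·s) / (2 × 4.580e-18 J)
Δt_min = 1.151e-17 s = 11.512 as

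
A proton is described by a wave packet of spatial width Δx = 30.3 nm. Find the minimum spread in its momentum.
1.740 × 10^-27 kg·m/s

For a wave packet, the spatial width Δx and momentum spread Δp are related by the uncertainty principle:
ΔxΔp ≥ ℏ/2

The minimum momentum spread is:
Δp_min = ℏ/(2Δx)
Δp_min = (1.055e-34 J·s) / (2 × 3.030e-08 m)
Δp_min = 1.740e-27 kg·m/s

A wave packet cannot have both a well-defined position and well-defined momentum.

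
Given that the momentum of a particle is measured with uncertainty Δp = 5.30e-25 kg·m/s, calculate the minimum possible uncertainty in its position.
99.488 pm

Using the Heisenberg uncertainty principle:
ΔxΔp ≥ ℏ/2

The minimum uncertainty in position is:
Δx_min = ℏ/(2Δp)
Δx_min = (1.055e-34 J·s) / (2 × 5.300e-25 kg·m/s)
Δx_min = 9.949e-11 m = 99.488 pm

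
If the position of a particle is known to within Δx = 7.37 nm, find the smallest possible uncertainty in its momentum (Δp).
7.154 × 10^-27 kg·m/s

Using the Heisenberg uncertainty principle:
ΔxΔp ≥ ℏ/2

The minimum uncertainty in momentum is:
Δp_min = ℏ/(2Δx)
Δp_min = (1.055e-34 J·s) / (2 × 7.370e-09 m)
Δp_min = 7.154e-27 kg·m/s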